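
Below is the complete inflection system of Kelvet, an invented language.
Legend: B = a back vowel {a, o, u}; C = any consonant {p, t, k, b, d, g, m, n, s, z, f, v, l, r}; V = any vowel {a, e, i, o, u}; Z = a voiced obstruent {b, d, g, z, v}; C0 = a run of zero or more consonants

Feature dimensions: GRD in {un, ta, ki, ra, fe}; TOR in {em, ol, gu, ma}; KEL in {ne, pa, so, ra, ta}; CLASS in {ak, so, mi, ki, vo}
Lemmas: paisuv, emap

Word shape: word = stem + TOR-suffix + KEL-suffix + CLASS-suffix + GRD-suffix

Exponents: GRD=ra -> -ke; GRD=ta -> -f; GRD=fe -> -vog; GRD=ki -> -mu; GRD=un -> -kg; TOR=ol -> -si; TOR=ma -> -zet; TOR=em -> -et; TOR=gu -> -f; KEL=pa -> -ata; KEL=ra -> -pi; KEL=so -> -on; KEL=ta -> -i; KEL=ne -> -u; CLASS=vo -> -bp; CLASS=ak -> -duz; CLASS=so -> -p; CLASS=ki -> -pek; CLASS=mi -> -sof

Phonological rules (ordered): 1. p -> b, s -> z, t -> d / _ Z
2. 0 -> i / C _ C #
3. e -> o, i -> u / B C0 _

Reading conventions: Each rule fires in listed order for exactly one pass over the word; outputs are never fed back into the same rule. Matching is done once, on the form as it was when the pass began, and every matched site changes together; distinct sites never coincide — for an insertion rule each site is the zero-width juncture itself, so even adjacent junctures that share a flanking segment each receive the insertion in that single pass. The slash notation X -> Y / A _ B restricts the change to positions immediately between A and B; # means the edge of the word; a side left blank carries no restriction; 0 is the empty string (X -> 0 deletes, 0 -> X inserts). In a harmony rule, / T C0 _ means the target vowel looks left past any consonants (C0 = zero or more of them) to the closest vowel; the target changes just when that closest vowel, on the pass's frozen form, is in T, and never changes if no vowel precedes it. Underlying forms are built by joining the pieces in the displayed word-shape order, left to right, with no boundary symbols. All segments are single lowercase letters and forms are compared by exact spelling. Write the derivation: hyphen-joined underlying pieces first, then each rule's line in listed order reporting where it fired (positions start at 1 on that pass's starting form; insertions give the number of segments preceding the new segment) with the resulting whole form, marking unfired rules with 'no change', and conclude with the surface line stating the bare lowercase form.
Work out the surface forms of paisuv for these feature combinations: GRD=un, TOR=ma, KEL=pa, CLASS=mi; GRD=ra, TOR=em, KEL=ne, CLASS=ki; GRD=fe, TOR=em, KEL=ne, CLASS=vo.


cell GRD=un, TOR=ma, KEL=pa, CLASS=mi:
underlying: paisuv-zet-ata-sof-kg
1. p -> b, s -> z, t -> d / _ Z: no change
2. 0 -> i / C _ C #: inserts after position(s) 16: paisuvzetatasofkig
3. e -> o, i -> u / B C0 _: fires at position(s) 3, 8, 17: pausuvzotatasofkug
surface: pausuvzotatasofkug

cell GRD=ra, TOR=em, KEL=ne, CLASS=ki:
underlying: paisuv-et-u-pek-ke
1. p -> b, s -> z, t -> d / _ Z: no change
2. 0 -> i / C _ C #: no change
3. e -> o, i -> u / B C0 _: fires at position(s) 3, 7, 11: pausuvotupokke
surface: pausuvotupokke

cell GRD=fe, TOR=em, KEL=ne, CLASS=vo:
underlying: paisuv-et-u-bp-vog
1. p -> b, s -> z, t -> d / _ Z: fires at position(s) 11: paisuvetubbvog
2. 0 -> i / C _ C #: no change
3. e -> o, i -> u / B C0 _: fires at position(s) 3, 7: pausuvotubbvog
surface: pausuvotubbvog


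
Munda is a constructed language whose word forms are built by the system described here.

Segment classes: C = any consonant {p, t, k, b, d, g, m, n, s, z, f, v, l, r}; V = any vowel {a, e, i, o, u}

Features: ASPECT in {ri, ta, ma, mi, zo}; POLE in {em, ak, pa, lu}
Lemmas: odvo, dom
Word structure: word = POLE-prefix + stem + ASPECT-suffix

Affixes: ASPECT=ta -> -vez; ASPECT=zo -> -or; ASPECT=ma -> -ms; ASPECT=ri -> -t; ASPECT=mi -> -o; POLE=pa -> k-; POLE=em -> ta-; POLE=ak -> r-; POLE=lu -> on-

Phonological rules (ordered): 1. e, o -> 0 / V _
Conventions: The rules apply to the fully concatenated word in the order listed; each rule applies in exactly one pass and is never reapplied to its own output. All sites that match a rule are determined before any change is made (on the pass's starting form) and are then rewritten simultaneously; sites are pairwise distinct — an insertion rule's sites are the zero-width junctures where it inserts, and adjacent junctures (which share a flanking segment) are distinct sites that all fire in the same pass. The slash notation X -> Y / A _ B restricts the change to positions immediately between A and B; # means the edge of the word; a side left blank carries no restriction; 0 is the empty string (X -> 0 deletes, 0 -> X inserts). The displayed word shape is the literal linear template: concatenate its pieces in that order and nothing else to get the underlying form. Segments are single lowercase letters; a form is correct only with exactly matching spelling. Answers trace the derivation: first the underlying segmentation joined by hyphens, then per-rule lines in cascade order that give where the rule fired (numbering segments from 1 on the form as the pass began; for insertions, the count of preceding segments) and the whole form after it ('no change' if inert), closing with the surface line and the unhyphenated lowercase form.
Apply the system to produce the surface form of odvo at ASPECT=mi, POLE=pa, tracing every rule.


underlying: k-odvo-o
1. e, o -> 0 / V _: fires at position(s) 6: kodvo
surface: kodvo


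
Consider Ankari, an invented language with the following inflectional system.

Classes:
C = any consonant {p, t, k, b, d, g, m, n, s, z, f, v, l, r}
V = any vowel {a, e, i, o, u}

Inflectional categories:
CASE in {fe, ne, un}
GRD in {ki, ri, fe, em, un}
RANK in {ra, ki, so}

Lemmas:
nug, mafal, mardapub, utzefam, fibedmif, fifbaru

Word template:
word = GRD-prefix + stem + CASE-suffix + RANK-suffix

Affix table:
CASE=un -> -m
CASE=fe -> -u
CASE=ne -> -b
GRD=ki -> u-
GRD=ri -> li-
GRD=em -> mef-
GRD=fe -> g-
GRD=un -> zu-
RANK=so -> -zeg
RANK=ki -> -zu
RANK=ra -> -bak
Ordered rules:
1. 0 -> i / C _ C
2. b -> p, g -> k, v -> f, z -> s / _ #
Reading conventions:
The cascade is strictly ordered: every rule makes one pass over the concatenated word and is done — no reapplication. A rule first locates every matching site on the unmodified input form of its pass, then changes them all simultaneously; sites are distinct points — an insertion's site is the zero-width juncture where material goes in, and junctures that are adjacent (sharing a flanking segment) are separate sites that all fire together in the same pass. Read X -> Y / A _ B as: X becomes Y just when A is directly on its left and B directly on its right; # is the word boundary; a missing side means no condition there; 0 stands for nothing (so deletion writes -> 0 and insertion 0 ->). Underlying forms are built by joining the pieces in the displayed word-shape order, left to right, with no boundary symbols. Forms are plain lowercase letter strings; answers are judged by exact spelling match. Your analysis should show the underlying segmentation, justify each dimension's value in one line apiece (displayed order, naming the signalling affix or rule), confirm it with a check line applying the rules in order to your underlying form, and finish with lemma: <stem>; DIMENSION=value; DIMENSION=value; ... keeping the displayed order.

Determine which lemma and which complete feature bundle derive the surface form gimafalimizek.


underlying: g-mafal-m-zeg
CASE=un - signalled by the affix -m
GRD=fe - signalled by the affix g-
RANK=so - signalled by the affix -zeg
check: gmafalmzeg -> gimafalimizeg -> gimafalimizek
lemma: mafal; CASE=un; GRD=fe; RANK=so


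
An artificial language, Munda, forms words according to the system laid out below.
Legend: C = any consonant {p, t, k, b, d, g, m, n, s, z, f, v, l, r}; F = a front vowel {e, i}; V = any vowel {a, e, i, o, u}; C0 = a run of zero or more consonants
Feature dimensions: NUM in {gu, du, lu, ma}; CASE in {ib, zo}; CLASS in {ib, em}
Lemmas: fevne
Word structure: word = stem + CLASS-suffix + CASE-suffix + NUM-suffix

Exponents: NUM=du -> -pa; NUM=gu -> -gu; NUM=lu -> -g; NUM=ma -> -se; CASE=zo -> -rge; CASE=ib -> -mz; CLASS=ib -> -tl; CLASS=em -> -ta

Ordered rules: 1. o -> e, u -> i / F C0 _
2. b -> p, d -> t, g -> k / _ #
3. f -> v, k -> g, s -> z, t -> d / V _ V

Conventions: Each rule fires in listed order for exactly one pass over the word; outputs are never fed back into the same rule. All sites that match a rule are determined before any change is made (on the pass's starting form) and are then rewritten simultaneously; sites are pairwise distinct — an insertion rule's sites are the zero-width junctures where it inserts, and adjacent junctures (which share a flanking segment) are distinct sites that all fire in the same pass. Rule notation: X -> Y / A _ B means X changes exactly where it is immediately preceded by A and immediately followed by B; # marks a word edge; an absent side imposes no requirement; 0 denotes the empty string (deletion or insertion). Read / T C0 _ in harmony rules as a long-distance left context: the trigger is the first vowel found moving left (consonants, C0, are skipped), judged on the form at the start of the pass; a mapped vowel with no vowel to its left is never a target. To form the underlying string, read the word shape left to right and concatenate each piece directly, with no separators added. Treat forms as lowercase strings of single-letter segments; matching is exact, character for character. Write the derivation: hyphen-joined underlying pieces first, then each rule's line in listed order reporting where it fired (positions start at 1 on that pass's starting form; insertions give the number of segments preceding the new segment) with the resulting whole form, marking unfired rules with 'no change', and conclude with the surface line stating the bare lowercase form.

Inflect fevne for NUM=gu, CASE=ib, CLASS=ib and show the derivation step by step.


underlying: fevne-tl-mz-gu
1. o -> e, u -> i / F C0 _: fires at position(s) 11: fevnetlmzgi
2. b -> p, d -> t, g -> k / _ #: no change
3. f -> v, k -> g, s -> z, t -> d / V _ V: no change
surface: fevnetlmzgi


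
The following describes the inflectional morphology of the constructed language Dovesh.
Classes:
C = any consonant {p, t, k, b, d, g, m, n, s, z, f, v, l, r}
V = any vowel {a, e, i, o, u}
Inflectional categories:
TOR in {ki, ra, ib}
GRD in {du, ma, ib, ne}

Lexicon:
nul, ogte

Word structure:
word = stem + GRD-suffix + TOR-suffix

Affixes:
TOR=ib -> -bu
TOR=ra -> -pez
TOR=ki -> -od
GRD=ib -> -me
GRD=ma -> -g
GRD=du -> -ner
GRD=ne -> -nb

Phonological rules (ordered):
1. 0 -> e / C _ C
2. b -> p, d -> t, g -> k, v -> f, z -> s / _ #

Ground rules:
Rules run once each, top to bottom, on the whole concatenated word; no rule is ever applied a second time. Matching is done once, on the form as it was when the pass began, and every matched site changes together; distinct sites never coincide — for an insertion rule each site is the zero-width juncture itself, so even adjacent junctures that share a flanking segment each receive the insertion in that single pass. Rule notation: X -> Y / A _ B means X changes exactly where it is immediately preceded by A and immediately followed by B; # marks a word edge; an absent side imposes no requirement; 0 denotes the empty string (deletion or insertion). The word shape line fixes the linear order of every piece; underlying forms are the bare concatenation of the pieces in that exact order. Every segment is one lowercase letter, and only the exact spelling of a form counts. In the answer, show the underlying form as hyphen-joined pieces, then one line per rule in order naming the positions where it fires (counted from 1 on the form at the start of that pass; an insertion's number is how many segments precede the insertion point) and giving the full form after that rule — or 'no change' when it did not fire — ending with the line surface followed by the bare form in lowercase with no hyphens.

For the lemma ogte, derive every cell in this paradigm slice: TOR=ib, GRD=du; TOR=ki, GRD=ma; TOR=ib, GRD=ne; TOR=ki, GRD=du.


cell TOR=ib, GRD=du:
underlying: ogte-ner-bu
1. 0 -> e / C _ C: inserts after position(s) 2, 7: ogetenerebu
2. b -> p, d -> t, g -> k, v -> f, z -> s / _ #: no change
surface: ogetenerebu

cell TOR=ki, GRD=ma:
underlying: ogte-g-od
1. 0 -> e / C _ C: inserts after position(s) 2: ogetegod
2. b -> p, d -> t, g -> k, v -> f, z -> s / _ #: fires at position(s) 8: ogetegot
surface: ogetegot

cell TOR=ib, GRD=ne:
underlying: ogte-nb-bu
1. 0 -> e / C _ C: inserts after position(s) 2, 5, 6: ogetenebebu
2. b -> p, d -> t, g -> k, v -> f, z -> s / _ #: no change
surface: ogetenebebu

cell TOR=ki, GRD=du:
underlying: ogte-ner-od
1. 0 -> e / C _ C: inserts after position(s) 2: ogetenerod
2. b -> p, d -> t, g -> k, v -> f, z -> s / _ #: fires at position(s) 10: ogetenerot
surface: ogetenerot


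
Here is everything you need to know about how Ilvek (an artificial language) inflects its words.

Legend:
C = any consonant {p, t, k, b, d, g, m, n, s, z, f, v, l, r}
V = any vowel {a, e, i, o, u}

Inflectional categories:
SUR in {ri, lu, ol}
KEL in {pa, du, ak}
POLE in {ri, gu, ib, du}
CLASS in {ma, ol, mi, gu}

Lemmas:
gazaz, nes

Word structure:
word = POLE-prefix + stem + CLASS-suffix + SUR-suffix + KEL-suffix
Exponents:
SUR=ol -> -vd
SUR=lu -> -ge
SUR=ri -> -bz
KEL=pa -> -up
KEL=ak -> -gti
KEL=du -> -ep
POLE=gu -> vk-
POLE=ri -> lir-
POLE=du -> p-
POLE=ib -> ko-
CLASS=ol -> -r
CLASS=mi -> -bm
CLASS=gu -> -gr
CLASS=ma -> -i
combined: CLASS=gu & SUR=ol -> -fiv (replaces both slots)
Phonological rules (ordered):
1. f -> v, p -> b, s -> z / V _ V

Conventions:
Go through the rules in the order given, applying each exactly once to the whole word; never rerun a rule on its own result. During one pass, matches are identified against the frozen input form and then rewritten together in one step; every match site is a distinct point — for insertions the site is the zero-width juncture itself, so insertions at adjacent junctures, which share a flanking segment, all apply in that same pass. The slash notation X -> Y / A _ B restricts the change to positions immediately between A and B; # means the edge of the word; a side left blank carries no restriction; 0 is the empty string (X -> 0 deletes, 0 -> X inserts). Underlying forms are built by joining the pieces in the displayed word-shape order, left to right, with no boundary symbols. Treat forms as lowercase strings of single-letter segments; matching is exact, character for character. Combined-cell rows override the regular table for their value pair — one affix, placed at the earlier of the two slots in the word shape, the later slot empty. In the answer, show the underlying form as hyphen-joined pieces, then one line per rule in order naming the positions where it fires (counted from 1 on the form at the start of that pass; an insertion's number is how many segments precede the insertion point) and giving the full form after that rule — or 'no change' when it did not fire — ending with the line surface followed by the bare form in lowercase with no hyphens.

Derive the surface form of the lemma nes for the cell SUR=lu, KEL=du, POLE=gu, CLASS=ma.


underlying: vk-nes-i-ge-ep
1. f -> v, p -> b, s -> z / V _ V: fires at position(s) 5: vknezigeep
surface: vknezigeep


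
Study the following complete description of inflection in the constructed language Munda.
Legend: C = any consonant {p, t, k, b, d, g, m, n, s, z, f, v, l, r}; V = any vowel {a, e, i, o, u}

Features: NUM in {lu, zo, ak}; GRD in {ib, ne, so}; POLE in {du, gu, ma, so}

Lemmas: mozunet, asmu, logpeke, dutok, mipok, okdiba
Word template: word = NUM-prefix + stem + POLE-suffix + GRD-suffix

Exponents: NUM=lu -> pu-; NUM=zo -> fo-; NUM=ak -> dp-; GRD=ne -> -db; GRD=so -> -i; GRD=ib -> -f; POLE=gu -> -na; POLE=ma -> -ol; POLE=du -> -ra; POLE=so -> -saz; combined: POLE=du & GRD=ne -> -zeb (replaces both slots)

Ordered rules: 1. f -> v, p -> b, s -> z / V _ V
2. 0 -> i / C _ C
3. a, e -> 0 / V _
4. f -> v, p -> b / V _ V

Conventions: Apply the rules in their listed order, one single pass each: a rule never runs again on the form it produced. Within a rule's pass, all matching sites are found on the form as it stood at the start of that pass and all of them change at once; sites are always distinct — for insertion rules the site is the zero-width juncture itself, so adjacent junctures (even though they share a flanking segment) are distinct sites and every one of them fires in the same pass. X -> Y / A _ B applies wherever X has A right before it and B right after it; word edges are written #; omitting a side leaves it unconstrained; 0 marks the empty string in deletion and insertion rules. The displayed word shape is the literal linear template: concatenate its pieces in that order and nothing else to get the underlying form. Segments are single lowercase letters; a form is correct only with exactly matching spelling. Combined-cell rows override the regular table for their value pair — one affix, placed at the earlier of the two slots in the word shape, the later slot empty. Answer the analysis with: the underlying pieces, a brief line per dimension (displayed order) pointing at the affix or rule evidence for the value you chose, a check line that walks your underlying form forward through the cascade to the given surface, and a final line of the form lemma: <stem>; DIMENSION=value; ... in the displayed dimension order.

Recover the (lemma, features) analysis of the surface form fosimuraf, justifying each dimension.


underlying: fo-asmu-ra-f
NUM=zo - signalled by the affix fo-
GRD=ib - signalled by the affix -f
POLE=du - signalled by the affix -ra
check: foasmuraf -> foasmuraf -> foasimuraf -> fosimuraf -> fosimuraf
lemma: asmu; NUM=zo; GRD=ib; POLE=du


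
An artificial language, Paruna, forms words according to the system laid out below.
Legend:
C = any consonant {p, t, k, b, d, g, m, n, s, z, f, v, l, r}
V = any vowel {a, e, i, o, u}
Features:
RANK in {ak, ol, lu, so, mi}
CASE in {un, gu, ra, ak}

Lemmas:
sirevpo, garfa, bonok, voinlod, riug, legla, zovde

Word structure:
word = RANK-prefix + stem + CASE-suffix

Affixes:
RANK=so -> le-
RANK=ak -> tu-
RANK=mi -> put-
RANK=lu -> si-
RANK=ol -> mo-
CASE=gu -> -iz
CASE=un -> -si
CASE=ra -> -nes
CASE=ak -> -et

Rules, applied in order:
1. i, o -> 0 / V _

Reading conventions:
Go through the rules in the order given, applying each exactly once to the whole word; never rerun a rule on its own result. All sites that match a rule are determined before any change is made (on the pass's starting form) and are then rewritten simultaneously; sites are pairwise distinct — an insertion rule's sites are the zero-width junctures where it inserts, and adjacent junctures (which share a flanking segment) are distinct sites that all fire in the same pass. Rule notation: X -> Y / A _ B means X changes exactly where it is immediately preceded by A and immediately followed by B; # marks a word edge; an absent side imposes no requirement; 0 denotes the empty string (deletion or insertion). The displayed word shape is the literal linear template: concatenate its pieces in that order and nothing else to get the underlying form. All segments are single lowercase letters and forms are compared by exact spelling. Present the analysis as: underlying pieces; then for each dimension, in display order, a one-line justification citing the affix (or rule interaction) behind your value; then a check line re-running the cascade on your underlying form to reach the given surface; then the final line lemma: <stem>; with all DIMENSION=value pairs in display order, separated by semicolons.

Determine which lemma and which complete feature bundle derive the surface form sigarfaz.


underlying: si-garfa-iz
RANK=lu - signalled by the affix si-
CASE=gu - signalled by the affix -iz
check: sigarfaiz -> sigarfaz
lemma: garfa; RANK=lu; CASE=gu


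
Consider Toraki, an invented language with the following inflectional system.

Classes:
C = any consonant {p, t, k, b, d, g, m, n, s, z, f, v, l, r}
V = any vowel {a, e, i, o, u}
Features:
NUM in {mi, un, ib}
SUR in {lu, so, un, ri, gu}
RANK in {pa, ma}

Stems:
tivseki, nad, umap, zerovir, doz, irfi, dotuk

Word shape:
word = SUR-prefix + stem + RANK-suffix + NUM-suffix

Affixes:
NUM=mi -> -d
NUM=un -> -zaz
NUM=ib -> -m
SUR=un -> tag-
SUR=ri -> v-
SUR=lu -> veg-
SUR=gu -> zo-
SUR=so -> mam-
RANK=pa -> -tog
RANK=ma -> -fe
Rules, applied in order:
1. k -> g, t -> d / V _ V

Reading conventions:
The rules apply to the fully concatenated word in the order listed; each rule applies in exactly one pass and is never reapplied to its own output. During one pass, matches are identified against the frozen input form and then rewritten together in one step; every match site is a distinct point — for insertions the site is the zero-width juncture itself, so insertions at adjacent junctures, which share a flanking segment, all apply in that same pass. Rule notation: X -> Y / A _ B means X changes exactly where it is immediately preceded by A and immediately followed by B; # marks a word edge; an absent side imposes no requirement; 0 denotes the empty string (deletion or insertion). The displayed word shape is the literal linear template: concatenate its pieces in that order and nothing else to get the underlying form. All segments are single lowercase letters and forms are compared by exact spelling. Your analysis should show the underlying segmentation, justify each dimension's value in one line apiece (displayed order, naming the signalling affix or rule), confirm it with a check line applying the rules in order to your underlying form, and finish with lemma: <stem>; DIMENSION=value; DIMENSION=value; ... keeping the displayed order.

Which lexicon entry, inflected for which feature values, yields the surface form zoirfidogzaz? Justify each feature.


underlying: zo-irfi-tog-zaz
NUM=un - signalled by the affix -zaz
SUR=gu - signalled by the affix zo-
RANK=pa - signalled by the affix -tog
check: zoirfitogzaz -> zoirfidogzaz
lemma: irfi; NUM=un; SUR=gu; RANK=pa


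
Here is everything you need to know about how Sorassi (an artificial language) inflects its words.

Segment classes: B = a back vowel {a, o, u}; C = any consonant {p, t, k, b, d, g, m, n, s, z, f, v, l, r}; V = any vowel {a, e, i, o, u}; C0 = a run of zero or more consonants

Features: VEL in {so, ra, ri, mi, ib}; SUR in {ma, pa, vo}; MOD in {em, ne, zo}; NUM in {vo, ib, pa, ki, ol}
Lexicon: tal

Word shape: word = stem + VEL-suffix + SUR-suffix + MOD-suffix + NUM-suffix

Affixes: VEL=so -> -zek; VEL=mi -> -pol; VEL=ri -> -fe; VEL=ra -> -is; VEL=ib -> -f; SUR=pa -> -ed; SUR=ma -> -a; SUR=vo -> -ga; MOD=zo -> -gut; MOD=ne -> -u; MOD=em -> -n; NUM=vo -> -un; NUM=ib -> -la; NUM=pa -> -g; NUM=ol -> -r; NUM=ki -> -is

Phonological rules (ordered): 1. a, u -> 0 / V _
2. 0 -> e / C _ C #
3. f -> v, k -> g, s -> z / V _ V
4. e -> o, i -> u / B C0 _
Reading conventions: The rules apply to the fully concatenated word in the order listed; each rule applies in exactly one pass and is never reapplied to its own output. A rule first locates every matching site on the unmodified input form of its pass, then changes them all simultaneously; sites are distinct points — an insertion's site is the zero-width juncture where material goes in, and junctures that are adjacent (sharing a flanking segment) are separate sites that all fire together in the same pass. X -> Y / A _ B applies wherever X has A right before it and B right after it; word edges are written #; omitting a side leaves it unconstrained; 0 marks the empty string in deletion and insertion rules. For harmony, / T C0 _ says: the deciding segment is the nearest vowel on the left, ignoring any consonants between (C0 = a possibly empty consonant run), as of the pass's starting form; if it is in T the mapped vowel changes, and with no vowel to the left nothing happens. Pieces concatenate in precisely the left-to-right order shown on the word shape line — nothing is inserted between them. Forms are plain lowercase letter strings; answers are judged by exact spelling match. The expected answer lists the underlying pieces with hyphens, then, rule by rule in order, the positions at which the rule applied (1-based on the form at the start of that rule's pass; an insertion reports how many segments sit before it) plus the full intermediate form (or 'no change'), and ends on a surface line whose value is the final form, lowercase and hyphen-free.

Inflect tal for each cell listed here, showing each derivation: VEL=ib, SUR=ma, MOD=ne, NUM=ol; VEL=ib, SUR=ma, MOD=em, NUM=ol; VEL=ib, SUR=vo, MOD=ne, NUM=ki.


cell VEL=ib, SUR=ma, MOD=ne, NUM=ol:
underlying: tal-f-a-u-r
1. a, u -> 0 / V _: fires at position(s) 6: talfar
2. 0 -> e / C _ C #: no change
3. f -> v, k -> g, s -> z / V _ V: no change
4. e -> o, i -> u / B C0 _: no change
surface: talfar

cell VEL=ib, SUR=ma, MOD=em, NUM=ol:
underlying: tal-f-a-n-r
1. a, u -> 0 / V _: no change
2. 0 -> e / C _ C #: inserts after position(s) 6: talfaner
3. f -> v, k -> g, s -> z / V _ V: no change
4. e -> o, i -> u / B C0 _: fires at position(s) 7: talfanor
surface: talfanor

cell VEL=ib, SUR=vo, MOD=ne, NUM=ki:
underlying: tal-f-ga-u-is
1. a, u -> 0 / V _: fires at position(s) 7: talfgais
2. 0 -> e / C _ C #: no change
3. f -> v, k -> g, s -> z / V _ V: no change
4. e -> o, i -> u / B C0 _: fires at position(s) 7: talfgaus
surface: talfgaus


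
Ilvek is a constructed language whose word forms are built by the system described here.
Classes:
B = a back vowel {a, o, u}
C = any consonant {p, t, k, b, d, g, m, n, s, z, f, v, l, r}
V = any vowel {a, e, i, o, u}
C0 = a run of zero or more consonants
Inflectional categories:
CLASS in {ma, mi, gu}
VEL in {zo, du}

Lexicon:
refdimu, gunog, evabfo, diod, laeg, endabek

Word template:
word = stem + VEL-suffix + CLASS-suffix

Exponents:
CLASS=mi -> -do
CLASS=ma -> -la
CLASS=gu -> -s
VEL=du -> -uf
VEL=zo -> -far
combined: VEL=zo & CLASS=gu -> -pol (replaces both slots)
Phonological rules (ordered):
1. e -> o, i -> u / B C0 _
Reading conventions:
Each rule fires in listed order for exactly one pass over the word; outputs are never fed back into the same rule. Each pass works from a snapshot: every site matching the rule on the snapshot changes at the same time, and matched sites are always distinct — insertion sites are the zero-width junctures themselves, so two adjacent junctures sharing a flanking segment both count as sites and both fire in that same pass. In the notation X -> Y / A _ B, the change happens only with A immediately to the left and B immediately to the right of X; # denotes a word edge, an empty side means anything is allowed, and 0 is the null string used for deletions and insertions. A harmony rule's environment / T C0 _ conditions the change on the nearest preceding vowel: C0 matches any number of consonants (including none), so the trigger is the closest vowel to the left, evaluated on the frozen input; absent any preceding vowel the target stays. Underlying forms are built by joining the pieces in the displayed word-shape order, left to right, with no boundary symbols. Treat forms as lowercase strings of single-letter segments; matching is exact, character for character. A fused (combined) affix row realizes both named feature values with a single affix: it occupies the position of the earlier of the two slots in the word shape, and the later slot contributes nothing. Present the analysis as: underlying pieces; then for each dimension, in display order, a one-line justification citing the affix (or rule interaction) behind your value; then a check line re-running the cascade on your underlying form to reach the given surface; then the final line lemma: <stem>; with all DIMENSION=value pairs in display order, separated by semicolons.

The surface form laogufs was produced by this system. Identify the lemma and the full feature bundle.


underlying: laeg-uf-s
CLASS=gu - signalled by the affix -s
VEL=du - signalled by the affix -uf
check: laegufs -> laogufs
lemma: laeg; CLASS=gu; VEL=du


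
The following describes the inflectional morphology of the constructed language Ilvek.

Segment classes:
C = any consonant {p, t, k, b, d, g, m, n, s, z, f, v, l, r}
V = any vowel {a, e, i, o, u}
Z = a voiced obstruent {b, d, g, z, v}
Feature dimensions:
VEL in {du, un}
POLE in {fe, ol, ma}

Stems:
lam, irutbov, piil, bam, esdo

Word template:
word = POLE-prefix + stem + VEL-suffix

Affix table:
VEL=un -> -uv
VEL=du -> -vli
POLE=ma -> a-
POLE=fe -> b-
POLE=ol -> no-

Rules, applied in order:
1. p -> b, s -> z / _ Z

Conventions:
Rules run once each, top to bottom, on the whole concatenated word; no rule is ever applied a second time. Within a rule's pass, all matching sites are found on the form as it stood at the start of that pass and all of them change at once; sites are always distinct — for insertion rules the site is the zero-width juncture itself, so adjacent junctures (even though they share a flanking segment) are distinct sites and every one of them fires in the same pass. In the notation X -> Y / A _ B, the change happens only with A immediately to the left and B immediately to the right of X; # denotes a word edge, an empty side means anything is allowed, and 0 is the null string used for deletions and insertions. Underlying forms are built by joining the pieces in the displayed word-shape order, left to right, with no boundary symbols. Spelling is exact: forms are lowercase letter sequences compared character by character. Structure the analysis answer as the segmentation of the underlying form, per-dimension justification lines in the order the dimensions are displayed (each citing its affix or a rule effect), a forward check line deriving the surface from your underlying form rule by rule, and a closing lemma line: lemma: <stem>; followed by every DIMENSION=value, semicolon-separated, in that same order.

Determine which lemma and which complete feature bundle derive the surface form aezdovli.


underlying: a-esdo-vli
VEL=du - signalled by the affix -vli
POLE=ma - signalled by the affix a-
check: aesdovli -> aezdovli
lemma: esdo; VEL=du; POLE=ma


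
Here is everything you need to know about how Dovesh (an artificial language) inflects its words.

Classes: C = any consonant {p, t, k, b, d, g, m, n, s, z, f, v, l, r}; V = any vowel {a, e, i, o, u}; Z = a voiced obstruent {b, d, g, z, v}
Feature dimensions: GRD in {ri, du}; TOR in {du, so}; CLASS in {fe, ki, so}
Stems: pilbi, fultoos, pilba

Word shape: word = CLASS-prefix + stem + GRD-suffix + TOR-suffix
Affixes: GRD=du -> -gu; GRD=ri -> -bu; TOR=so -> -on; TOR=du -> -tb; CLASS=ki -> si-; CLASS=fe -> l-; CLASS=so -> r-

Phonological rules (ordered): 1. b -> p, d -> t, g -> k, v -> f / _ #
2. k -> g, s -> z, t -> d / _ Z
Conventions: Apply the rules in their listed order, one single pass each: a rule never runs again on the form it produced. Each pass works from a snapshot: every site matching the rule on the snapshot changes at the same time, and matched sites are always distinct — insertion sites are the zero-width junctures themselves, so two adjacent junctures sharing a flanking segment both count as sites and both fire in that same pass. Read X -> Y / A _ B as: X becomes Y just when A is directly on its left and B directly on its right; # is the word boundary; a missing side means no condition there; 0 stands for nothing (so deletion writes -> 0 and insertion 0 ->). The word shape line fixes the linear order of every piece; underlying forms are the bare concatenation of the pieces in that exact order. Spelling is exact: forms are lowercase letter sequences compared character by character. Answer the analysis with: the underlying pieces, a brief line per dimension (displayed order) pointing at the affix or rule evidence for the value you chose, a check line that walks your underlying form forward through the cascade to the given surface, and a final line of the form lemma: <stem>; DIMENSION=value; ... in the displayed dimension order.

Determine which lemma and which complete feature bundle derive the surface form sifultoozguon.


underlying: si-fultoos-gu-on
GRD=du - signalled by the affix -gu
TOR=so - signalled by the affix -on
CLASS=ki - signalled by the affix si-
check: sifultoosguon -> sifultoosguon -> sifultoozguon
lemma: fultoos; GRD=du; TOR=so; CLASS=ki


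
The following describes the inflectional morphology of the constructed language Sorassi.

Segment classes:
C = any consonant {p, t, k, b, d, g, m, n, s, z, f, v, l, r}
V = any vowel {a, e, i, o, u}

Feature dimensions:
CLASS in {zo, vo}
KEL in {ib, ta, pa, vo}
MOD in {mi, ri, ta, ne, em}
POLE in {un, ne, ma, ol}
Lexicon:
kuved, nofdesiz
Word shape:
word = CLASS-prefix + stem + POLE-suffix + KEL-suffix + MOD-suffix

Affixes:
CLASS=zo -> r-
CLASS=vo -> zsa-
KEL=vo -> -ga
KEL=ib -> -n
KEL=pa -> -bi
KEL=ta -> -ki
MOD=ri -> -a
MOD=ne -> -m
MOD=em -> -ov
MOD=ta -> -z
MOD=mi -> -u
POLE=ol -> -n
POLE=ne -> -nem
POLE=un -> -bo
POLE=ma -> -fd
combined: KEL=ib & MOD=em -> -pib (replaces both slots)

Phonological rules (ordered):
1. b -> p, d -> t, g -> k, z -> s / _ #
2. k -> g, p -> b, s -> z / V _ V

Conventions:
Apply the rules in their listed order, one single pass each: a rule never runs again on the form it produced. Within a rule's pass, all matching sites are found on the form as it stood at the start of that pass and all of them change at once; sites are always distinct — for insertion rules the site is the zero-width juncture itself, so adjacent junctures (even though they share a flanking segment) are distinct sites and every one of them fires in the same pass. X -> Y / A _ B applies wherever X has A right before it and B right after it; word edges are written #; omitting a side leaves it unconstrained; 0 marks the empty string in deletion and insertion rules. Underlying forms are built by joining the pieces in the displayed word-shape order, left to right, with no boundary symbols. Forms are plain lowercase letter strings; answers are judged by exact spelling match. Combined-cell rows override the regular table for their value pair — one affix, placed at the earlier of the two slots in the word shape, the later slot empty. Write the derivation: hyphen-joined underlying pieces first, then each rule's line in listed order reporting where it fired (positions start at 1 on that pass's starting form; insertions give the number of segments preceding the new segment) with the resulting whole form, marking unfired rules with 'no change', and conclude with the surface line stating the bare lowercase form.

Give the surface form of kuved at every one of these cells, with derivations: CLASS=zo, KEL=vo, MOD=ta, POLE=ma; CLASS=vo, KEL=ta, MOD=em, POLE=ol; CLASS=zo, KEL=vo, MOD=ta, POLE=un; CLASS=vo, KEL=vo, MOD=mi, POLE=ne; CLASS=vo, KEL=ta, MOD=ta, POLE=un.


cell CLASS=zo, KEL=vo, MOD=ta, POLE=ma:
underlying: r-kuved-fd-ga-z
1. b -> p, d -> t, g -> k, z -> s / _ #: fires at position(s) 11: rkuvedfdgas
2. k -> g, p -> b, s -> z / V _ V: no change
surface: rkuvedfdgas

cell CLASS=vo, KEL=ta, MOD=em, POLE=ol:
underlying: zsa-kuved-n-ki-ov
1. b -> p, d -> t, g -> k, z -> s / _ #: no change
2. k -> g, p -> b, s -> z / V _ V: fires at position(s) 4: zsaguvednkiov
surface: zsaguvednkiov

cell CLASS=zo, KEL=vo, MOD=ta, POLE=un:
underlying: r-kuved-bo-ga-z
1. b -> p, d -> t, g -> k, z -> s / _ #: fires at position(s) 11: rkuvedbogas
2. k -> g, p -> b, s -> z / V _ V: no change
surface: rkuvedbogas

cell CLASS=vo, KEL=vo, MOD=mi, POLE=ne:
underlying: zsa-kuved-nem-ga-u
1. b -> p, d -> t, g -> k, z -> s / _ #: no change
2. k -> g, p -> b, s -> z / V _ V: fires at position(s) 4: zsaguvednemgau
surface: zsaguvednemgau

cell CLASS=vo, KEL=ta, MOD=ta, POLE=un:
underlying: zsa-kuved-bo-ki-z
1. b -> p, d -> t, g -> k, z -> s / _ #: fires at position(s) 13: zsakuvedbokis
2. k -> g, p -> b, s -> z / V _ V: fires at position(s) 4, 11: zsaguvedbogis
surface: zsaguvedbogis


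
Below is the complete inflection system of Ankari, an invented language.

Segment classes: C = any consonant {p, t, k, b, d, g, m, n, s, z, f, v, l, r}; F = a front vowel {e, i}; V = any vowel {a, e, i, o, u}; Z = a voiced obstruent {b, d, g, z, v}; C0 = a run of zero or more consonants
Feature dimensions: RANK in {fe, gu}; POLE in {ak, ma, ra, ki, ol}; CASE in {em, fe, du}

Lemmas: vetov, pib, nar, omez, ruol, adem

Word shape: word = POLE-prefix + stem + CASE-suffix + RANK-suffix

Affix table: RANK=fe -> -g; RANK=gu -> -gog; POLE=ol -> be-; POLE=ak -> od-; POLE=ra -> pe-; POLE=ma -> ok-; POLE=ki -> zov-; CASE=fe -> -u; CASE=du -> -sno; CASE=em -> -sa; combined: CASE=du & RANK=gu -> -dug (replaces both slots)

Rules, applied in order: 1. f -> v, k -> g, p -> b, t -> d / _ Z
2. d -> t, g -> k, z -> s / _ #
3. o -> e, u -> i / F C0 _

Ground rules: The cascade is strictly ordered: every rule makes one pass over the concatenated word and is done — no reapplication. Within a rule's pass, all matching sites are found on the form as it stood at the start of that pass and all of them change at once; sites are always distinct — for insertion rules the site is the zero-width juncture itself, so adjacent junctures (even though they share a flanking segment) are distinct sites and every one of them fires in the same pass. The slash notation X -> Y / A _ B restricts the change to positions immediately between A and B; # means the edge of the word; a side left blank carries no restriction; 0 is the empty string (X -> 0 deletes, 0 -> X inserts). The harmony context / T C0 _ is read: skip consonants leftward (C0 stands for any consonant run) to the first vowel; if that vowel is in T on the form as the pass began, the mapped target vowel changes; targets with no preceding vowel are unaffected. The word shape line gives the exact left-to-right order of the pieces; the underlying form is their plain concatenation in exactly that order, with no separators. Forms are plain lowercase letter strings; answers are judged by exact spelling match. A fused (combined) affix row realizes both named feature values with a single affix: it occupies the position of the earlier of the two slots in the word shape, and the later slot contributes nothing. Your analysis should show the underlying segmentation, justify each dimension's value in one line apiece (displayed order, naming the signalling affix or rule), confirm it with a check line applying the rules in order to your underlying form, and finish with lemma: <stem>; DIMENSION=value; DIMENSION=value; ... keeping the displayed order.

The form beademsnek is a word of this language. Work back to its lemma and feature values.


underlying: be-adem-sno-g
RANK=fe - signalled by the affix -g
POLE=ol - signalled by the affix be-
CASE=du - signalled by the affix -sno
check: beademsnog -> beademsnog -> beademsnok -> beademsnek
lemma: adem; RANK=fe; POLE=ol; CASE=du


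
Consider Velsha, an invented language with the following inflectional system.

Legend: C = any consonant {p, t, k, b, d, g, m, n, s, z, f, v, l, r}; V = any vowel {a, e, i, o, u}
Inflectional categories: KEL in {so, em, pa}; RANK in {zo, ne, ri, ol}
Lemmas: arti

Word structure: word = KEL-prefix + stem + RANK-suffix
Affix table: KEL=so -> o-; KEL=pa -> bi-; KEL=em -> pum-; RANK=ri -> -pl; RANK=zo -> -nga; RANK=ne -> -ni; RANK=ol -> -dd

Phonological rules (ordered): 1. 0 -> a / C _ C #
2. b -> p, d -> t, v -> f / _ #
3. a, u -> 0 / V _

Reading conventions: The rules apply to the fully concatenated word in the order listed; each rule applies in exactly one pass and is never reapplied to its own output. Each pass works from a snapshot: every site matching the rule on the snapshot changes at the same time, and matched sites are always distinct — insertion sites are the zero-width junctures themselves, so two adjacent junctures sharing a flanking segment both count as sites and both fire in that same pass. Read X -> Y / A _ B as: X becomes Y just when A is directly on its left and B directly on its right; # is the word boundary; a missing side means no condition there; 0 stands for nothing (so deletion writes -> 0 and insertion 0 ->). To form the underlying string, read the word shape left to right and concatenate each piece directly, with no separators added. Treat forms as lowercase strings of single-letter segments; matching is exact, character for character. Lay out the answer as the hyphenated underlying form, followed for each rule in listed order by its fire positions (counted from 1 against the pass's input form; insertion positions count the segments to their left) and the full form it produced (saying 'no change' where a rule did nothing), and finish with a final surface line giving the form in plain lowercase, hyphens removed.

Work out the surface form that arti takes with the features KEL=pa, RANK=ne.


underlying: bi-arti-ni
1. 0 -> a / C _ C #: no change
2. b -> p, d -> t, v -> f / _ #: no change
3. a, u -> 0 / V _: fires at position(s) 3: birtini
surface: birtini
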